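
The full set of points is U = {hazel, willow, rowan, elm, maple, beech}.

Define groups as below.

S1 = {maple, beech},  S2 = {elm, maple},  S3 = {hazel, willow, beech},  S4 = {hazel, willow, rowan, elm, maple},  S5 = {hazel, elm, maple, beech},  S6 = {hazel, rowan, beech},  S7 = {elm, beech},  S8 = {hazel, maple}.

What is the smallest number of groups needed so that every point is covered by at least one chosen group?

Take {S1, S4}. Their union is {hazel, willow, rowan, elm, maple, beech}, which is all 6 points.
No single group has all 6 points (the largest, S4, has 5), so 2 is optimal.

2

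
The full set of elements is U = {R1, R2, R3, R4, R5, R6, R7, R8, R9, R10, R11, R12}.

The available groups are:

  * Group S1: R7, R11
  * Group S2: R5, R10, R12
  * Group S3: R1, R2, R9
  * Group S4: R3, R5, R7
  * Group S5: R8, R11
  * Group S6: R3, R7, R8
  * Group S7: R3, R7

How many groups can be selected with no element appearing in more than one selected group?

S2, S3, S5, S7 are pairwise disjoint (S2={R5,R10,R12}; S3={R1,R2,R9}; S5={R8,R11}; S7={R3,R7}).
Every remaining group overlaps one of these, and no 5 of the listed groups are pairwise disjoint, so 4 is the maximum.

4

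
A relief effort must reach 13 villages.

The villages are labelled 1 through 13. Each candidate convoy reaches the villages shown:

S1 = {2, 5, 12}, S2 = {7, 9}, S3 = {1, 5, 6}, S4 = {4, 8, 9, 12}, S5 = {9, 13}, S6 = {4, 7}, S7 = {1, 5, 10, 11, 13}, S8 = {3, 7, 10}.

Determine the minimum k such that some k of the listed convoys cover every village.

5

Take {S1, S3, S4, S7, S8}. Their union is {1, 2, 3, 4, 5, 6, 7, 8, 9, 10, 11, 12, 13}, which is all 13 villages.
No 4 of the 8 convoys cover everything (all 70 combinations miss at least one village), so 5 is optimal.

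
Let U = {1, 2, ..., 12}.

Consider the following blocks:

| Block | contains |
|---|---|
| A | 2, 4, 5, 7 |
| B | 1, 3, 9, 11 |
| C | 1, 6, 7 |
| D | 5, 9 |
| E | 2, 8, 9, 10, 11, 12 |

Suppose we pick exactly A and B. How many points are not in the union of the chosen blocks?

Union of A, B = {1, 2, 3, 4, 5, 7, 9, 11}.
Not covered: 6, 8, 10, 12 — 4 points.

4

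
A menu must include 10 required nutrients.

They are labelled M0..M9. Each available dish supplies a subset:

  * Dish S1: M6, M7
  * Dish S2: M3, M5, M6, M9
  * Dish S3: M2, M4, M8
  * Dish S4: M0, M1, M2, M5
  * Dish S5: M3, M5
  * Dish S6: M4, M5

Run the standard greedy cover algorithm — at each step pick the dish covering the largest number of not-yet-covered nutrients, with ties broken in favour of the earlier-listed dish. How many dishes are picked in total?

Greedy: pick S2 (covers 4 new) → pick S3 (covers 3 new) → pick S4 (covers 2 new) → pick S1 (covers 1 new). Total picks: 4.

4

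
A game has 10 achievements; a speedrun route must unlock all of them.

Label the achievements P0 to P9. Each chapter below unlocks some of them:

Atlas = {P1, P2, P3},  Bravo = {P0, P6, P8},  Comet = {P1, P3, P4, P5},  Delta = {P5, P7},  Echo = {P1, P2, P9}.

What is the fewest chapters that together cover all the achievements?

4

Take {Bravo, Comet, Delta, Echo}. Their union is {P0, P1, P2, P3, P4, P5, P6, P7, P8, P9}, which is all 10 achievements.
Only Delta contains P7, so Delta is forced; the remaining 8 achievements need at least 3 more chapters (each remaining chapter adds at most 3) — so at least 4 chapters are needed, and 4 is optimal.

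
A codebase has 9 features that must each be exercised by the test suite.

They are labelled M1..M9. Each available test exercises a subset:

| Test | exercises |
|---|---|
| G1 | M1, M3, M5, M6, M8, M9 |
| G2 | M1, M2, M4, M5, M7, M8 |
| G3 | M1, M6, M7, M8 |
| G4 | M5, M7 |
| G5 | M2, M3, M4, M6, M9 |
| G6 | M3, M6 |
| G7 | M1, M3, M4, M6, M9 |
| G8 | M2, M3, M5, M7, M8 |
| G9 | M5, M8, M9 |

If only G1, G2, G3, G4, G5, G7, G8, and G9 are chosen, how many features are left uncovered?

0

Union of G1, G2, G3, G4, G5, G7, G8, G9 = {M1, M2, M3, M4, M5, M6, M7, M8, M9} — that's every feature, so 0 are uncovered.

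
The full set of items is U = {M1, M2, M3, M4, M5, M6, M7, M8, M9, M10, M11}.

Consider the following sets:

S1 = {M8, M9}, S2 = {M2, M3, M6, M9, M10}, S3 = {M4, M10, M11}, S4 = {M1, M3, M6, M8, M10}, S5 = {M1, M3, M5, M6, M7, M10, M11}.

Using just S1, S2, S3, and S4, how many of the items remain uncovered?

Union of S1, S2, S3, S4 = {M1, M2, M3, M4, M6, M8, M9, M10, M11}.
Not covered: M5, M7 — 2 items.

2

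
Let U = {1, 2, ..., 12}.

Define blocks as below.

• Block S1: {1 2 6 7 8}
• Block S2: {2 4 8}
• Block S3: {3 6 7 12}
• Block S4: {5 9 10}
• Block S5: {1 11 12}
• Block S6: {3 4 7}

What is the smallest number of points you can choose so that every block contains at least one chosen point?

4

H = {4, 7, 10, 11} meets every block (each contains at least one member of H), and |H| = 4.
No choice of 3 points meets every block, so 4 is the minimum.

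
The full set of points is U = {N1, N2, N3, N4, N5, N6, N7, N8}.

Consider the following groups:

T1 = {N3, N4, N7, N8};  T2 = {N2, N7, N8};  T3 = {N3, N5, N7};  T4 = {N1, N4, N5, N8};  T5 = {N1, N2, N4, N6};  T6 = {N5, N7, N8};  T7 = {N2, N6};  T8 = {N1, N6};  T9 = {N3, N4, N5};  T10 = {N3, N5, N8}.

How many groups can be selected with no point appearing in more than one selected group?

3

T2, T8, T9 are pairwise disjoint (T2={N2,N7,N8}; T8={N1,N6}; T9={N3,N4,N5}).
Every remaining group overlaps one of these, and no 4 of the listed groups are pairwise disjoint, so 3 is the maximum.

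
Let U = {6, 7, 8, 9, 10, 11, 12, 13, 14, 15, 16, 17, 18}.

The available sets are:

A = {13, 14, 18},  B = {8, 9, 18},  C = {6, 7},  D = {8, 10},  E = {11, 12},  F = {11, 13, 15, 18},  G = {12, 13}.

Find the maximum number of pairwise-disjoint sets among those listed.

A, C, D, E are pairwise disjoint (A={13,14,18}; C={6,7}; D={8,10}; E={11,12}).
Every remaining set overlaps one of these, and no 5 of the listed sets are pairwise disjoint, so 4 is the maximum.

4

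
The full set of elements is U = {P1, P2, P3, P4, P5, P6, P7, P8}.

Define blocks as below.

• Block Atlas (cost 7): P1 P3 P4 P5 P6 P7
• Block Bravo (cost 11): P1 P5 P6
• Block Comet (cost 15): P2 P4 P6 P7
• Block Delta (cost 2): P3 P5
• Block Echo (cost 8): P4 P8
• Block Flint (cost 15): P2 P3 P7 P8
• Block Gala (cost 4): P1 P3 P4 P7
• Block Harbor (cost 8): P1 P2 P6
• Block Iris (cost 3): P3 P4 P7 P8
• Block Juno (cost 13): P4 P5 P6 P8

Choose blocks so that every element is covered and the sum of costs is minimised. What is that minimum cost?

Delta, Harbor, Iris together cover every element (Delta ∪ Harbor ∪ Iris = {P1, P2, P3, P4, P5, P6, P7, P8}); total cost 2 + 8 + 3 = 13.
No covering selection has total cost below 13.

13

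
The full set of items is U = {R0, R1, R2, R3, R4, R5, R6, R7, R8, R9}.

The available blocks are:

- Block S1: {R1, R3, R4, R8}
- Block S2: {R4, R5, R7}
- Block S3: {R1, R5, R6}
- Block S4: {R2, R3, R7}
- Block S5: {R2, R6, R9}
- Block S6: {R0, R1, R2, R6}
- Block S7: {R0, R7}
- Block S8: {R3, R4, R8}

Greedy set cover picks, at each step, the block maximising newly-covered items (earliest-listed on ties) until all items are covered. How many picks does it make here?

4

Greedy: pick S1 (covers 4 new) → pick S5 (covers 3 new) → pick S2 (covers 2 new) → pick S6 (covers 1 new). Total picks: 4.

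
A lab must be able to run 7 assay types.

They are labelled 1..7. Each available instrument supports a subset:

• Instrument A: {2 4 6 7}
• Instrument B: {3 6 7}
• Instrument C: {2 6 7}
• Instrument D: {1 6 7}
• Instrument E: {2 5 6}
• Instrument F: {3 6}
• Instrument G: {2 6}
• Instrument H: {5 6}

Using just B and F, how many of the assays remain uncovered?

4

Union of B, F = {3, 6, 7}.
Not covered: 1, 2, 4, 5 — 4 assays.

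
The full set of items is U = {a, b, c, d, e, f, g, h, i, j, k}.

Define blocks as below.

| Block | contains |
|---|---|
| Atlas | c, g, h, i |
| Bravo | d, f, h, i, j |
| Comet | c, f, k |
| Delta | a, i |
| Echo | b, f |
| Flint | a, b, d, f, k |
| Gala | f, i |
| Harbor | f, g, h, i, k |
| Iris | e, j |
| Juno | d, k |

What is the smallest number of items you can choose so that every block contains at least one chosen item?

Take T = {d, e, f, i}. Each listed block contains at least one of these, so T is a hitting set of size 4.
The blocks Atlas, Echo, Iris, Juno are pairwise disjoint, so any hitting set needs a separate item for each — at least 4. Hence 4 is optimal.

4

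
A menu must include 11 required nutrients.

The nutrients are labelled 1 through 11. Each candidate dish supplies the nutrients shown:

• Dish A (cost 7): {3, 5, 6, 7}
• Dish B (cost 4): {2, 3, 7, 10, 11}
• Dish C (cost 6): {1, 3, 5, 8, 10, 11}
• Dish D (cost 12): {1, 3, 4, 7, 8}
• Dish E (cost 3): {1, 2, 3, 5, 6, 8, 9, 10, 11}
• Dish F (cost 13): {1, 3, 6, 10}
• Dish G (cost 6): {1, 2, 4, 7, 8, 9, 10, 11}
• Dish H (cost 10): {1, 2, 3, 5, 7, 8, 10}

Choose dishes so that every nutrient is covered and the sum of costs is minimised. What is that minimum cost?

E, G together cover every nutrient (E ∪ G = {1, 2, 3, 4, 5, 6, 7, 8, 9, 10, 11}); total cost 3 + 6 = 9.
No covering selection has total cost below 9.

9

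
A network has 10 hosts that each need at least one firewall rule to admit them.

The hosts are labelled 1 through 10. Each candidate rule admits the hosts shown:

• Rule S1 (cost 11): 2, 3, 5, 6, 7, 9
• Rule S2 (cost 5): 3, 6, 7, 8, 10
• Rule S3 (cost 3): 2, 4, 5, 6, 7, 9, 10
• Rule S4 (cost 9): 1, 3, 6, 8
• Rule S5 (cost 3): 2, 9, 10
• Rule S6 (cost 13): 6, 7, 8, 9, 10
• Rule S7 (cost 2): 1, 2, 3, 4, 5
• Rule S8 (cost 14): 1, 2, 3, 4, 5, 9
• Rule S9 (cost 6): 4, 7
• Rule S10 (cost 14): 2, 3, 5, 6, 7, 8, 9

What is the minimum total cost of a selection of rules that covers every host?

S2, S5, S7 together cover every host (S2 ∪ S5 ∪ S7 = {1, 2, 3, 4, 5, 6, 7, 8, 9, 10}); total cost 5 + 3 + 2 = 10.
No covering selection has total cost below 10.

10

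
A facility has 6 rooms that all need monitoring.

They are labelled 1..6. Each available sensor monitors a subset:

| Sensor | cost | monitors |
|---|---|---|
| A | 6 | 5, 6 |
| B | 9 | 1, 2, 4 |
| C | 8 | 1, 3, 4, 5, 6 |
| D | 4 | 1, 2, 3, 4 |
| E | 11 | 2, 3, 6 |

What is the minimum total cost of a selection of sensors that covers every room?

A, D together cover every room (A ∪ D = {1, 2, 3, 4, 5, 6}); total cost 6 + 4 = 10.
No covering selection has total cost below 10.

10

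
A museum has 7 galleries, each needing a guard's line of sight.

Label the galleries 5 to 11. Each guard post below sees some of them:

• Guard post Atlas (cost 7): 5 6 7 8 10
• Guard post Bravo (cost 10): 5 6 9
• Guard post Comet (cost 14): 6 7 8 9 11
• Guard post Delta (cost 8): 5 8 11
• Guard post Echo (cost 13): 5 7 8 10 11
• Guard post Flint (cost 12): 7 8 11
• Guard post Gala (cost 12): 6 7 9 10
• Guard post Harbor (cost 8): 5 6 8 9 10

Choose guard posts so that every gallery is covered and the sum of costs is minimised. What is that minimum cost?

Delta, Gala together cover every gallery (Delta ∪ Gala = {5, 6, 7, 8, 9, 10, 11}); total cost 8 + 12 = 20.
The greedy pick Atlas, Comet costs 21; no covering selection beats 20.

20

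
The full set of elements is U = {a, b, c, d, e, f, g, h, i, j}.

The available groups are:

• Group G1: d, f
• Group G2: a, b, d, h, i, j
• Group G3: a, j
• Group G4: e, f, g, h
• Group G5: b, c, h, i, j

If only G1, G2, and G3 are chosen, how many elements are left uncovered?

Union of G1, G2, G3 = {a, b, d, f, h, i, j}.
Not covered: c, e, g — 3 elements.

3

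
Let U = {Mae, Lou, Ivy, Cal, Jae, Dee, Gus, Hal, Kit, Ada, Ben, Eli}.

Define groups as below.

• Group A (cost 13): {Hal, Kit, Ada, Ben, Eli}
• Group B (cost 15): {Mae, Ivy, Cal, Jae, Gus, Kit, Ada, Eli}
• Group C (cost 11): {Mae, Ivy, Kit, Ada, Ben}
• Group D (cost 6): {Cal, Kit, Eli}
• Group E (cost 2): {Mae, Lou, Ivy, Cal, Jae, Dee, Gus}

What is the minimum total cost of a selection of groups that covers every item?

A, E together cover every item (A ∪ E = {Mae, Lou, Ivy, Cal, Jae, Dee, Gus, Hal, Kit, Ada, Ben, Eli}); total cost 13 + 2 = 15.
No covering selection has total cost below 15.

15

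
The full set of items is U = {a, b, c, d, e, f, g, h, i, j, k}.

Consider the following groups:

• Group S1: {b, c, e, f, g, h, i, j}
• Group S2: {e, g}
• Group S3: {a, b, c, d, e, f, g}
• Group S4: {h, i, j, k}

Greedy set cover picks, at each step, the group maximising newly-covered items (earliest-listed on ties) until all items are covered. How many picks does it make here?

Greedy: pick S1 (covers 8 new) → pick S3 (covers 2 new) → pick S4 (covers 1 new). Total picks: 3.
(The true minimum cover uses only 2 groups, so greedy is not optimal here.)

3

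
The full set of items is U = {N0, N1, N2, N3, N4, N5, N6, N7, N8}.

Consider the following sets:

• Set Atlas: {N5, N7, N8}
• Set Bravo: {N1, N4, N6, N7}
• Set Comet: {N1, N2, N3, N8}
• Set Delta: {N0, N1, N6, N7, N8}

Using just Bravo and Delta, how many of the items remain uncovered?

Union of Bravo, Delta = {N0, N1, N4, N6, N7, N8}.
Not covered: N2, N3, N5 — 3 items.

3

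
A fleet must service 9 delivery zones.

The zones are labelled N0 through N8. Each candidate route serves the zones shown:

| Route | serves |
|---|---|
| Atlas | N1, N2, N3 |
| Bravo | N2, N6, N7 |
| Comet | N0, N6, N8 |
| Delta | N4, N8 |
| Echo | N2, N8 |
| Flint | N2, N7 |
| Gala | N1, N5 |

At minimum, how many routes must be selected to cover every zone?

5

Take {Atlas, Comet, Delta, Flint, Gala}. Their union is {N0, N1, N2, N3, N4, N5, N6, N7, N8}, which is all 9 zones.
No 4 of the 7 routes cover everything (all 35 combinations miss at least one zone), so 5 is optimal.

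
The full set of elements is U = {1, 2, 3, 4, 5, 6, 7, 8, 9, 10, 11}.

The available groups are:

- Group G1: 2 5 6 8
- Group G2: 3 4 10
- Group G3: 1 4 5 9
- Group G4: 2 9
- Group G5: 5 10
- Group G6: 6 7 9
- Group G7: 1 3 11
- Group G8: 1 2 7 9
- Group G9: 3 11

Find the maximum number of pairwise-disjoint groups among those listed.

G4, G5, G7 are pairwise disjoint (G4={2,9}; G5={5,10}; G7={1,3,11}).
Every remaining group overlaps one of these, and no 4 of the listed groups are pairwise disjoint, so 3 is the maximum.

3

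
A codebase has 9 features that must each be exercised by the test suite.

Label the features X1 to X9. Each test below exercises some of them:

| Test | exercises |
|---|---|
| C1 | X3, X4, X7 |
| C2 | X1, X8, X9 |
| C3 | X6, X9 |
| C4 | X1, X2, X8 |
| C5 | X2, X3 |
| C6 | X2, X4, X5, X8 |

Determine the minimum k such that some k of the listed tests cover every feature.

Take {C1, C2, C3, C6}. Their union is {X1, X2, X3, X4, X5, X6, X7, X8, X9}, which is all 9 features.
Only C6 contains X5, so C6 is forced; the remaining 5 features need at least 3 more tests (each remaining test adds at most 2) — so at least 4 tests are needed, and 4 is optimal.

4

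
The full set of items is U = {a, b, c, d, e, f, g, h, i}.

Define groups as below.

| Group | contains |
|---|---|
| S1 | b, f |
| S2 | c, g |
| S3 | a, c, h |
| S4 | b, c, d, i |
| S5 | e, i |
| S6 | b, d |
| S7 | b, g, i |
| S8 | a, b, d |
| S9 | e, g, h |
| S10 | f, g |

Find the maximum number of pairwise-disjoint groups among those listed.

S3, S5, S6, S10 are pairwise disjoint (S3={a,c,h}; S5={e,i}; S6={b,d}; S10={f,g}).
Every remaining group overlaps one of these, and no 5 of the listed groups are pairwise disjoint, so 4 is the maximum.

4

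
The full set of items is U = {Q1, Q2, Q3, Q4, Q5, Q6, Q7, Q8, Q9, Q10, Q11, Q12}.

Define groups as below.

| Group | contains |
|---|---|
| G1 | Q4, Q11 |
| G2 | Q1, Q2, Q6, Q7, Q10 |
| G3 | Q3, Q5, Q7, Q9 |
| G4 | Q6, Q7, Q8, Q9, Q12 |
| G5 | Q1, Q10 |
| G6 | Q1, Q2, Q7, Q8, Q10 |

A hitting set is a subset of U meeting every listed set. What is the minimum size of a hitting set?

Take H = {Q4, Q9, Q10}. Each listed group contains at least one of these, so H is a hitting set of size 3.
The groups G1, G3, G5 are pairwise disjoint, so any hitting set needs a separate item for each — at least 3. Hence 3 is optimal.

3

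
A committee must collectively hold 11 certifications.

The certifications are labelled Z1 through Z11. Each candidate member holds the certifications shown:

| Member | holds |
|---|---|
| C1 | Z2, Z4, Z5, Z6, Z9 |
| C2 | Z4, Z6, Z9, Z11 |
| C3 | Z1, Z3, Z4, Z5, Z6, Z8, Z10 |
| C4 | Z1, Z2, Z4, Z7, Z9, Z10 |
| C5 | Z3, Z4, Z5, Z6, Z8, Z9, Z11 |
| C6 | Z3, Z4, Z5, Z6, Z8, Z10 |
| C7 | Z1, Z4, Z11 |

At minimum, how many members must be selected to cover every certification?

C4 and C5 together: C4 ∪ C5 = {Z1, Z2, Z3, Z4, Z5, Z6, Z7, Z8, Z9, Z10, Z11} — every certification is covered.
No single member has all 11 certifications (the largest, C3, has 7), so 2 is optimal.

2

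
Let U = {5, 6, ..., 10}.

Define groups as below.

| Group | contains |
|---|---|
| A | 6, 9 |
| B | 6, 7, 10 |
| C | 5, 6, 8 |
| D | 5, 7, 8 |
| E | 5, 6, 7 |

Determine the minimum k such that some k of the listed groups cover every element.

A, B, and C cover everything between them: the union {5, 6, 7, 8, 9, 10} is all of U.
Only A contains 9, so A is forced; the remaining 4 elements need at least 2 more groups (each remaining group adds at most 3) — so at least 3 groups are needed, and 3 is optimal.

3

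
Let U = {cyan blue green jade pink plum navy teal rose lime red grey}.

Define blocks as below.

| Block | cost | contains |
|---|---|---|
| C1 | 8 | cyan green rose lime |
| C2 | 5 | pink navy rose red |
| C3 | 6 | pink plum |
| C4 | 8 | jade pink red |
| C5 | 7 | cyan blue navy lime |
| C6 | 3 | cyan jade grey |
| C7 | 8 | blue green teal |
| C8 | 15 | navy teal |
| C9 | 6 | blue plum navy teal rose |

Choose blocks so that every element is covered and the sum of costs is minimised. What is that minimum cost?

C1, C2, C6, C9 together cover every element (C1 ∪ C2 ∪ C6 ∪ C9 = {cyan, blue, green, jade, pink, plum, navy, teal, rose, lime, red, grey}); total cost 8 + 5 + 3 + 6 = 22.
No covering selection has total cost below 22.

22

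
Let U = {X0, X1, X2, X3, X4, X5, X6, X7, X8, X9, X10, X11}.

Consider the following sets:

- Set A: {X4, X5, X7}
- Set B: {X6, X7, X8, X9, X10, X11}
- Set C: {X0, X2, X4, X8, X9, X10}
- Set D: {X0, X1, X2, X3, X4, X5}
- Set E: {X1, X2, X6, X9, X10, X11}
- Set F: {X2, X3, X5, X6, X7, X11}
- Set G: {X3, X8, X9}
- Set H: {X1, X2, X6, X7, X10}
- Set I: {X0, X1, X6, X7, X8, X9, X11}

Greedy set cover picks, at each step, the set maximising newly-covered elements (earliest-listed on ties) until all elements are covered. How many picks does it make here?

3

Greedy: pick I (covers 7 new) → pick D (covers 4 new) → pick B (covers 1 new). Total picks: 3.
(The true minimum cover uses only 2 sets, so greedy is not optimal here.)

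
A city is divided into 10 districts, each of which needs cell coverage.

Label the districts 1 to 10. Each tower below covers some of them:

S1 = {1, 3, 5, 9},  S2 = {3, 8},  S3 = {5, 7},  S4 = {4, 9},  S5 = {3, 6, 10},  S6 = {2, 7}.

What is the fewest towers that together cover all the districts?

5

Take {S1, S2, S4, S5, S6}. Their union is {1, 2, 3, 4, 5, 6, 7, 8, 9, 10}, which is all 10 districts.
No 4 of the 6 towers cover everything (all 15 combinations miss at least one district), so 5 is optimal.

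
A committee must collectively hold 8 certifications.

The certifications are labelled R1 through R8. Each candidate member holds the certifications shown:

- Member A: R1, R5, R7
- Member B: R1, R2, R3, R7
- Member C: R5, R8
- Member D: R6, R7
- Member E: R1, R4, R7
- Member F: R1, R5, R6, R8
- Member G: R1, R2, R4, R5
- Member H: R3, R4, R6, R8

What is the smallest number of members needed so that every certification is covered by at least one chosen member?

3

A and G and H together: A ∪ G ∪ H = {R1, R2, R3, R4, R5, R6, R7, R8} — every certification is covered.
No 2 of the 8 members cover everything (all 28 combinations miss at least one certification), so 3 is optimal.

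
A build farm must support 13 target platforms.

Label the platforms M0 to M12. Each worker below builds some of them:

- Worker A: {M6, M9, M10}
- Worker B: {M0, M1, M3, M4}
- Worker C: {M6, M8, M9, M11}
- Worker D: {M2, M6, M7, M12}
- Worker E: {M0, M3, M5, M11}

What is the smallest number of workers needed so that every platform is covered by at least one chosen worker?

5

A and B and C and D and E together: A ∪ B ∪ C ∪ D ∪ E = {M0, M1, M2, M3, M4, M5, M6, M7, M8, M9, M10, M11, M12} — every platform is covered.
No 4 of the 5 workers cover everything (all 5 combinations miss at least one platform), so 5 is optimal.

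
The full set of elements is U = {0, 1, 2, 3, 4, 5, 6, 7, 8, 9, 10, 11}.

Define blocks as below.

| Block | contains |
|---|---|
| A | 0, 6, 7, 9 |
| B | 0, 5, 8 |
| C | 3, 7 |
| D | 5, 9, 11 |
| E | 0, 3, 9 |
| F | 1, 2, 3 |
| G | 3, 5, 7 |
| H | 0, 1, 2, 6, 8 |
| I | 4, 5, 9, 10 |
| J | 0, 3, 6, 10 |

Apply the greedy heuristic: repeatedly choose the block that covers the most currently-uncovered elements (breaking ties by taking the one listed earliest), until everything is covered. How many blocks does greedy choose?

Greedy: pick H (covers 5 new) → pick I (covers 4 new) → pick C (covers 2 new) → pick D (covers 1 new). Total picks: 4.

4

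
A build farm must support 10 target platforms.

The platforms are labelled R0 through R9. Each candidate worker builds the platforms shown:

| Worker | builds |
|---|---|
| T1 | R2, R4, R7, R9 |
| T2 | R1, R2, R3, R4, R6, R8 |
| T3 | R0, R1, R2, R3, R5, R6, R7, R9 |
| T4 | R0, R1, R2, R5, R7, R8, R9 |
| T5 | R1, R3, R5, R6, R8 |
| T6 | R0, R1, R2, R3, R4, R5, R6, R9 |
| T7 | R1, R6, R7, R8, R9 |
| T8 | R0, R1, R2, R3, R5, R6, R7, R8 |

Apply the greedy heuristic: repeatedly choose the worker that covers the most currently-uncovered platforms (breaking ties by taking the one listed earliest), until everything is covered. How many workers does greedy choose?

2

Greedy: pick T3 (covers 8 new) → pick T2 (covers 2 new). Total picks: 2.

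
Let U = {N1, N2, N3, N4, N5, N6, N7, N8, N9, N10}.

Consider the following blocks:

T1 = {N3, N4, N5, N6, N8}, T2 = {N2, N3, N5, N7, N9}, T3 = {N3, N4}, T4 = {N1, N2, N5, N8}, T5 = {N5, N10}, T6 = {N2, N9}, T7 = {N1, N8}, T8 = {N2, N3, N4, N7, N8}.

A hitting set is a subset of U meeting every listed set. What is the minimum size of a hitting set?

The 4 points {N2, N4, N5, N8} hit every block.
The blocks T3, T5, T6, T7 are pairwise disjoint, so any hitting set needs a separate point for each — at least 4. Hence 4 is optimal.

4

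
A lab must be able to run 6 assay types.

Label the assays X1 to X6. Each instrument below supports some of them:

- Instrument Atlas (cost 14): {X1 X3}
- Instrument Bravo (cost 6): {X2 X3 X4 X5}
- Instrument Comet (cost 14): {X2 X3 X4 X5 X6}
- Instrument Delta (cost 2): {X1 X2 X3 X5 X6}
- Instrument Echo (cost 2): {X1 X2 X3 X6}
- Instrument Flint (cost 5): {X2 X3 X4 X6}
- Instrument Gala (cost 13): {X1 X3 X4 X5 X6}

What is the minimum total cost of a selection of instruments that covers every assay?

Delta, Flint together cover every assay (Delta ∪ Flint = {X1, X2, X3, X4, X5, X6}); total cost 2 + 5 = 7.
No covering selection has total cost below 7.

7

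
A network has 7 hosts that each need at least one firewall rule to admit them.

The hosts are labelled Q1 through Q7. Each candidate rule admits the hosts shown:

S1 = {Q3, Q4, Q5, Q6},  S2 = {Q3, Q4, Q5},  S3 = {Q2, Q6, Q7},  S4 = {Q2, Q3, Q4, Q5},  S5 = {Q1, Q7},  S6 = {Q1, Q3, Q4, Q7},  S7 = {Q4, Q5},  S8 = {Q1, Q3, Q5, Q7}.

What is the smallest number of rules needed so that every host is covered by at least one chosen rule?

Take {S3, S6, S8}. Their union is {Q1, Q2, Q3, Q4, Q5, Q6, Q7}, which is all 7 hosts.
No 2 of the 8 rules cover everything (all 28 combinations miss at least one host), so 3 is optimal.

3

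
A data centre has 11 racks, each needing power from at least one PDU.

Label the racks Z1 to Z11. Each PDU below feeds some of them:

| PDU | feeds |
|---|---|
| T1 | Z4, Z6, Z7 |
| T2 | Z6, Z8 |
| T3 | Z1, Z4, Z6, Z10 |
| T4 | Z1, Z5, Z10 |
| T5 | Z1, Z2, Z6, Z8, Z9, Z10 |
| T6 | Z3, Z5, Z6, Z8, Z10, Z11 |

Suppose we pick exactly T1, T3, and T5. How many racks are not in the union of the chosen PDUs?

3

Union of T1, T3, T5 = {Z1, Z2, Z4, Z6, Z7, Z8, Z9, Z10}.
Not covered: Z3, Z5, Z11 — 3 racks.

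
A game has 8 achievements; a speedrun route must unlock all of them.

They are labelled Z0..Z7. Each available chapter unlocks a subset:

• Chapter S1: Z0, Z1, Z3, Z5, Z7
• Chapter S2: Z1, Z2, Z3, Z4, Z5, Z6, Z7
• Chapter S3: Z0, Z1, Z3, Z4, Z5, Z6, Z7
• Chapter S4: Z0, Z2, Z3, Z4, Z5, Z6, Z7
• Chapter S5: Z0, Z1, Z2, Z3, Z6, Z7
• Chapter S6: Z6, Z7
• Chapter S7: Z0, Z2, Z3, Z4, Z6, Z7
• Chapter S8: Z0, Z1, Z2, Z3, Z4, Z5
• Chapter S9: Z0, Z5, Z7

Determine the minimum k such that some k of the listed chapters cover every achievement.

S7 and S8 together: S7 ∪ S8 = {Z0, Z1, Z2, Z3, Z4, Z5, Z6, Z7} — every achievement is covered.
No single chapter has all 8 achievements (the largest, S2, has 7), so 2 is optimal.

2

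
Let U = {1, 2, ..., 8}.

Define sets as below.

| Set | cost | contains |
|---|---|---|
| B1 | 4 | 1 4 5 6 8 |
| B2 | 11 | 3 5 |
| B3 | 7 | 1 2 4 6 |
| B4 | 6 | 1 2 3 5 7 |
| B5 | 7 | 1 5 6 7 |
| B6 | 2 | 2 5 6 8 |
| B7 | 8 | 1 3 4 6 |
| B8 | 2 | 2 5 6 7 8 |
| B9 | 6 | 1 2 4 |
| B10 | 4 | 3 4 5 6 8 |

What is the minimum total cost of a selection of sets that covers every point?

10

B1, B4 together cover every point (B1 ∪ B4 = {1, 2, 3, 4, 5, 6, 7, 8}); total cost 4 + 6 = 10.
No covering selection has total cost below 10.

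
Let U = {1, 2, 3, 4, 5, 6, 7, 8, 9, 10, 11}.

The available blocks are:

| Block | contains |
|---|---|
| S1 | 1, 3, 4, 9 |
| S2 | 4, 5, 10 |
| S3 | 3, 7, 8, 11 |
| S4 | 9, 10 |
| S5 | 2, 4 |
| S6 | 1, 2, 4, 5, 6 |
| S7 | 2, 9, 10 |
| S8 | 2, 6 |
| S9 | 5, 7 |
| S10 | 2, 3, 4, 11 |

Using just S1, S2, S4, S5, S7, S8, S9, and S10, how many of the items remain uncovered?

Union of S1, S2, S4, S5, S7, S8, S9, S10 = {1, 2, 3, 4, 5, 6, 7, 9, 10, 11}.
Not covered: 8 — 1 item.

1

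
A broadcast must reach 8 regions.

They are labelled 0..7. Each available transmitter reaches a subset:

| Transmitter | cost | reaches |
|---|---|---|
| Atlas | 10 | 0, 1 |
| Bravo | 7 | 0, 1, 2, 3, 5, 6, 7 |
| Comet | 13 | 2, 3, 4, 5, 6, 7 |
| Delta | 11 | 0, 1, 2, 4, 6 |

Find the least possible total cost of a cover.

18

Bravo, Delta together cover every region (Bravo ∪ Delta = {0, 1, 2, 3, 4, 5, 6, 7}); total cost 7 + 11 = 18.
No covering selection has total cost below 18.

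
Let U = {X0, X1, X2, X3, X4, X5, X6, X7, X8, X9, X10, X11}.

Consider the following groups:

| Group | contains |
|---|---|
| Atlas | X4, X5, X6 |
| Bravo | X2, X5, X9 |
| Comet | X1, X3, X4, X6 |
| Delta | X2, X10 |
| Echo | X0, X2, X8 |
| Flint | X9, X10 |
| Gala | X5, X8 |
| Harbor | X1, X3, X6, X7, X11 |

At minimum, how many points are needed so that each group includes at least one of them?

Take H = {X1, X2, X5, X10}. Each listed group contains at least one of these, so H is a hitting set of size 4.
No choice of 3 points meets every group, so 4 is the minimum.

4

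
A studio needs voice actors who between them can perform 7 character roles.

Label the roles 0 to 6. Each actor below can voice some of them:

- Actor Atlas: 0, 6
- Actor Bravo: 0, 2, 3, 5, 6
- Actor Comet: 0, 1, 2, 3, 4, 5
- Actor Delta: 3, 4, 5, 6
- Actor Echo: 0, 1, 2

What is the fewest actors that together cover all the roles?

2

Take {Bravo, Comet}. Their union is {0, 1, 2, 3, 4, 5, 6}, which is all 7 roles.
No single actor has all 7 roles (the largest, Comet, has 6), so 2 is optimal.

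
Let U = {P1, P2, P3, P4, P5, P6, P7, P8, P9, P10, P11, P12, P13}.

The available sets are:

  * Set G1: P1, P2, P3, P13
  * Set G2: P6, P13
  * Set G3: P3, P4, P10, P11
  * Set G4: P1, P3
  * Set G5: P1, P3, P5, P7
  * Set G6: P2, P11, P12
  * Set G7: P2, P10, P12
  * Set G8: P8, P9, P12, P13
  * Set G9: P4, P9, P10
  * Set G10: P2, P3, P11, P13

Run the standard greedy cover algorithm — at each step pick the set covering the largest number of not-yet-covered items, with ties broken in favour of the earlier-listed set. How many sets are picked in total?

5

Greedy: pick G1 (covers 4 new) → pick G3 (covers 3 new) → pick G8 (covers 3 new) → pick G5 (covers 2 new) → pick G2 (covers 1 new). Total picks: 5.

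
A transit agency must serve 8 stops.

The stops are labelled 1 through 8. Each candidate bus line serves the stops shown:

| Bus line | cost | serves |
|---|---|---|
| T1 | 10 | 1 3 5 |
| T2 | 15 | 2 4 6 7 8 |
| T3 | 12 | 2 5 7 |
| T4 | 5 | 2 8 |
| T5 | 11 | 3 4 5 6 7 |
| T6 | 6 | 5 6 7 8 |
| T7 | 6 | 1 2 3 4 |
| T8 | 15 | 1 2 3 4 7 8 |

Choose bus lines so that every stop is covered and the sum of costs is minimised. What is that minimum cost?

T6, T7 together cover every stop (T6 ∪ T7 = {1, 2, 3, 4, 5, 6, 7, 8}); total cost 6 + 6 = 12.
No covering selection has total cost below 12.

12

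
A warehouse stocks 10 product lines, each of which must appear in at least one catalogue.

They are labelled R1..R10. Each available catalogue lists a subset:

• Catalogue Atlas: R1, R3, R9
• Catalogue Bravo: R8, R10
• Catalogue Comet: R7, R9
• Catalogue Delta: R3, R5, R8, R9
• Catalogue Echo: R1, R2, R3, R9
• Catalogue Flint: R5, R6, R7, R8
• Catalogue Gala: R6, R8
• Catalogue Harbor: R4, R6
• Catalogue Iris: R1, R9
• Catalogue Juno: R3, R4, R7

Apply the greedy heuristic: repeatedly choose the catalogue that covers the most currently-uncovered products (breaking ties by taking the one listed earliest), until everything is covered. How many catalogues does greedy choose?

5

Greedy: pick Delta (covers 4 new) → pick Echo (covers 2 new) → pick Flint (covers 2 new) → pick Bravo (covers 1 new) → pick Harbor (covers 1 new). Total picks: 5.
(The true minimum cover uses only 4 catalogues, so greedy is not optimal here.)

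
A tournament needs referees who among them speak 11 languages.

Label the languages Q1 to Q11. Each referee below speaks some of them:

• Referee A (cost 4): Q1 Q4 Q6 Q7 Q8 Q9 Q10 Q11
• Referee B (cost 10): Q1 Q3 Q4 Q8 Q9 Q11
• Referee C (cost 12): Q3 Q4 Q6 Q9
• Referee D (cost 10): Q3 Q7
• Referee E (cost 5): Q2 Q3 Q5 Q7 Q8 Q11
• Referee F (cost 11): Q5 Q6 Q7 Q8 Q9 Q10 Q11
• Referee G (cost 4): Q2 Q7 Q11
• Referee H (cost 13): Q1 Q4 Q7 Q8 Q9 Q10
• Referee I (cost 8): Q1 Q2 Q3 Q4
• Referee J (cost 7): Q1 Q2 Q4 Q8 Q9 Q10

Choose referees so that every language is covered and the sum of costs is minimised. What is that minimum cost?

A, E together cover every language (A ∪ E = {Q1, Q2, Q3, Q4, Q5, Q6, Q7, Q8, Q9, Q10, Q11}); total cost 4 + 5 = 9.
No covering selection has total cost below 9.

9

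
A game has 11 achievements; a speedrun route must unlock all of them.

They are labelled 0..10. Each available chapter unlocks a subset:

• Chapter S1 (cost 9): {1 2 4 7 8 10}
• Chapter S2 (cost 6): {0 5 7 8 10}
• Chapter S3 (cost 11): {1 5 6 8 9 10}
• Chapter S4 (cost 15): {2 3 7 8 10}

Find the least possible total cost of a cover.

41

S1, S2, S3, S4 together cover every achievement (S1 ∪ S2 ∪ S3 ∪ S4 = {0, 1, 2, 3, 4, 5, 6, 7, 8, 9, 10}); total cost 9 + 6 + 11 + 15 = 41.
No covering selection has total cost below 41.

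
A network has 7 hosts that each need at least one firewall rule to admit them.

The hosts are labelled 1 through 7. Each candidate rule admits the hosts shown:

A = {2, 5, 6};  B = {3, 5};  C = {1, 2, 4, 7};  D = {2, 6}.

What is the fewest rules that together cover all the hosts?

Take {A, B, C}. Their union is {1, 2, 3, 4, 5, 6, 7}, which is all 7 hosts.
Only C contains 1, so C is forced; the remaining 3 hosts need at least 2 more rules (each remaining rule adds at most 2) — so at least 3 rules are needed, and 3 is optimal.

3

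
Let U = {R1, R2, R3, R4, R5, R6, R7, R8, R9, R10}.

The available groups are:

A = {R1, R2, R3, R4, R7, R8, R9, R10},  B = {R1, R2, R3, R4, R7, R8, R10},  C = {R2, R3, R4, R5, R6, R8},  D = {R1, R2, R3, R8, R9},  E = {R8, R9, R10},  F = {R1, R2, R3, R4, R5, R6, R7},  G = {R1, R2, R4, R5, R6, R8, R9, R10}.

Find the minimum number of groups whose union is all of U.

Take {A, G}. Their union is {R1, R2, R3, R4, R5, R6, R7, R8, R9, R10}, which is all 10 elements.
No single group has all 10 elements (the largest, A, has 8), so 2 is optimal.

2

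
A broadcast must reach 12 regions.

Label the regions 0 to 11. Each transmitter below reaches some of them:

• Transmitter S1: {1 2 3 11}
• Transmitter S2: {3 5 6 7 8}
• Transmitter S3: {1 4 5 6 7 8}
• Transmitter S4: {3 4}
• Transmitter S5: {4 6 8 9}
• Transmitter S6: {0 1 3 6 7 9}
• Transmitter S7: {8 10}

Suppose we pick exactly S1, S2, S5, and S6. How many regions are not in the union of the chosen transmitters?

Union of S1, S2, S5, S6 = {0, 1, 2, 3, 4, 5, 6, 7, 8, 9, 11}.
Not covered: 10 — 1 region.

1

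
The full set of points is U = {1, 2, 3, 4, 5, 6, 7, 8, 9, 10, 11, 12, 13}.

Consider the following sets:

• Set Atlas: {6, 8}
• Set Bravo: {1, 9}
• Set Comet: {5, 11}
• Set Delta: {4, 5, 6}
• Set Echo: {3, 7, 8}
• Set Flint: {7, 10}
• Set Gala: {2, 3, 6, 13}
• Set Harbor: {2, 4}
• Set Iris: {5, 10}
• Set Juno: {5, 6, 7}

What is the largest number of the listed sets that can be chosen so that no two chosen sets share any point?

5

Atlas, Bravo, Comet, Flint, Harbor are pairwise disjoint (Atlas={6,8}; Bravo={1,9}; Comet={5,11}; Flint={7,10}; Harbor={2,4}).
Every remaining set overlaps one of these, and no 6 of the listed sets are pairwise disjoint, so 5 is the maximum.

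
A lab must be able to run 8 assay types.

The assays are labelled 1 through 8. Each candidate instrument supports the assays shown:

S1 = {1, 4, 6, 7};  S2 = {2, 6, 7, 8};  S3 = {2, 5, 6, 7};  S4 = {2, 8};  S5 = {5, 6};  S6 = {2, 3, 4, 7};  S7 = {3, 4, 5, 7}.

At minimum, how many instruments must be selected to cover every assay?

S1 and S2 and S7 together: S1 ∪ S2 ∪ S7 = {1, 2, 3, 4, 5, 6, 7, 8} — every assay is covered.
Only S1 contains 1, so S1 is forced; the remaining 4 assays need at least 2 more instruments (each remaining instrument adds at most 2) — so at least 3 instruments are needed, and 3 is optimal.

3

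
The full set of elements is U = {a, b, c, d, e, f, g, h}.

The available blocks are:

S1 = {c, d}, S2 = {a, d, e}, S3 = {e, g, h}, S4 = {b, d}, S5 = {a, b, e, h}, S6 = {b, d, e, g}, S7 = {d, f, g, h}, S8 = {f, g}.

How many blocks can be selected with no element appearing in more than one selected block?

3

S1, S5, S8 are pairwise disjoint (S1={c,d}; S5={a,b,e,h}; S8={f,g}).
Every remaining block overlaps one of these, and no 4 of the listed blocks are pairwise disjoint, so 3 is the maximum.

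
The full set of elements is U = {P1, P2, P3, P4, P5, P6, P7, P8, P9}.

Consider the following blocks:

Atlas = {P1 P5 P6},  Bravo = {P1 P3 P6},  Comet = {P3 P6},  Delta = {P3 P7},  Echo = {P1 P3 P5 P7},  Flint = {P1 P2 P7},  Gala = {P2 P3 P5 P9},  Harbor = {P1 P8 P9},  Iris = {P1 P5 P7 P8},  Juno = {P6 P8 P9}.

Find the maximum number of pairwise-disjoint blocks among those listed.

Comet, Flint are pairwise disjoint (Comet={P3,P6}; Flint={P1,P2,P7}).
Every remaining block overlaps one of these, and no 3 of the listed blocks are pairwise disjoint, so 2 is the maximum.

2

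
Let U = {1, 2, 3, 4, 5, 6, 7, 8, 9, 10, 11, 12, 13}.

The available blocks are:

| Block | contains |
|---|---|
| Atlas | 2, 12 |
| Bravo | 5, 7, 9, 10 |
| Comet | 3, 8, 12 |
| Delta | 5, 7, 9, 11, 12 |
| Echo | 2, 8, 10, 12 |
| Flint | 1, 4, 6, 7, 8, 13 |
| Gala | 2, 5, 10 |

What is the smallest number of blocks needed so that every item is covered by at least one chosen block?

4

Comet and Delta and Echo and Flint together: Comet ∪ Delta ∪ Echo ∪ Flint = {1, 2, 3, 4, 5, 6, 7, 8, 9, 10, 11, 12, 13} — every item is covered.
No 3 of the 7 blocks cover everything (all 35 combinations miss at least one item), so 4 is optimal.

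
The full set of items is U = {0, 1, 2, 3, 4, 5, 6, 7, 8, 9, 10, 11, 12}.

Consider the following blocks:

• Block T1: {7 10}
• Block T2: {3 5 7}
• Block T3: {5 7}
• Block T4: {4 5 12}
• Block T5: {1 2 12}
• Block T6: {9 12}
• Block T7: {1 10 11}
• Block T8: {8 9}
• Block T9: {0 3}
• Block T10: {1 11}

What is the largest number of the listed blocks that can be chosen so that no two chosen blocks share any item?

5

T1, T4, T8, T9, T10 are pairwise disjoint (T1={7,10}; T4={4,5,12}; T8={8,9}; T9={0,3}; T10={1,11}).
Every remaining block overlaps one of these, and no 6 of the listed blocks are pairwise disjoint, so 5 is the maximum.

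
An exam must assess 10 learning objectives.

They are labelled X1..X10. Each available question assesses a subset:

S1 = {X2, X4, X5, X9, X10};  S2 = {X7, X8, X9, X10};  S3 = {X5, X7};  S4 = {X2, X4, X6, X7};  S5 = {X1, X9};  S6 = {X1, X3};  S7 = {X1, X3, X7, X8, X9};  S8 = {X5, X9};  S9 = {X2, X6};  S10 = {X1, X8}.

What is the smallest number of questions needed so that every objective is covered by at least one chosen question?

3

Take {S1, S7, S9}. Their union is {X1, X2, X3, X4, X5, X6, X7, X8, X9, X10}, which is all 10 objectives.
No 2 of the 10 questions cover everything (all 45 combinations miss at least one objective), so 3 is optimal.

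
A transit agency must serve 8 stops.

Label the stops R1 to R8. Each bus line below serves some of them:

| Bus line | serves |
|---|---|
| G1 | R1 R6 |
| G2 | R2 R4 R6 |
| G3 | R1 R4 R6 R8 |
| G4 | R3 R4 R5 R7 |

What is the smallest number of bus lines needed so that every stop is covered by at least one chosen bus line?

Take {G2, G3, G4}. Their union is {R1, R2, R3, R4, R5, R6, R7, R8}, which is all 8 stops.
Only G2 contains R2, so G2 is forced; the remaining 5 stops need at least 2 more bus lines (each remaining bus line adds at most 3) — so at least 3 bus lines are needed, and 3 is optimal.

3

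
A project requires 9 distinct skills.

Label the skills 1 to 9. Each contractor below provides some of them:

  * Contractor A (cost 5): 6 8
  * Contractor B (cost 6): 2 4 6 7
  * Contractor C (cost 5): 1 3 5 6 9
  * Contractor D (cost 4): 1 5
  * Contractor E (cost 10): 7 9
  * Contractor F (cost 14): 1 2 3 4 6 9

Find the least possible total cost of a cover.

A, B, C together cover every skill (A ∪ B ∪ C = {1, 2, 3, 4, 5, 6, 7, 8, 9}); total cost 5 + 6 + 5 = 16.
No covering selection has total cost below 16.

16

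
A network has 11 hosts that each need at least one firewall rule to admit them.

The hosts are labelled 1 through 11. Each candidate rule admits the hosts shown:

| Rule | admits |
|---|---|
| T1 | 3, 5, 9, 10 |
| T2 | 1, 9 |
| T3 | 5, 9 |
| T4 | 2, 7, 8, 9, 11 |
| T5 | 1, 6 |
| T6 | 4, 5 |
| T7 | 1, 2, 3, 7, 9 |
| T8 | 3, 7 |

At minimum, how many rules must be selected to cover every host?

4

T1 and T4 and T5 and T6 together: T1 ∪ T4 ∪ T5 ∪ T6 = {1, 2, 3, 4, 5, 6, 7, 8, 9, 10, 11} — every host is covered.
No 3 of the 8 rules cover everything (all 56 combinations miss at least one host), so 4 is optimal.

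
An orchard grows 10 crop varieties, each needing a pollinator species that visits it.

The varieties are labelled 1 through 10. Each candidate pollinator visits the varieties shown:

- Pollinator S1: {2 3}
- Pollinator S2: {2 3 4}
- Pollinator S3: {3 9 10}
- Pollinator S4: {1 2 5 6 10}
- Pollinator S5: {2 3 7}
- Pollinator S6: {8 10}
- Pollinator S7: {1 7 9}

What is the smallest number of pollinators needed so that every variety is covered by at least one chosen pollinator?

4

S2 and S4 and S6 and S7 together: S2 ∪ S4 ∪ S6 ∪ S7 = {1, 2, 3, 4, 5, 6, 7, 8, 9, 10} — every variety is covered.
Only S4 contains 5, so S4 is forced; the remaining 5 varieties need at least 3 more pollinators (each remaining pollinator adds at most 2) — so at least 4 pollinators are needed, and 4 is optimal.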